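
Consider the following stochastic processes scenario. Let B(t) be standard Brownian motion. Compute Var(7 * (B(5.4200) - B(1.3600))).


Var(alpha*(B(t)-B(s))) = alpha^2 * (t-s)
= 7^2 * (5.4200 - 1.3600)
= 49 * 4.0600
= 198.9400

198.9400


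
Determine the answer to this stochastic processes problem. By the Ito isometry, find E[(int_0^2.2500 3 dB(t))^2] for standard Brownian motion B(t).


By Ito isometry: E[(int f dB)^2] = int f^2 dt
= 3^2 * 2.2500
= 9 * 2.2500 = 20.2500

20.2500


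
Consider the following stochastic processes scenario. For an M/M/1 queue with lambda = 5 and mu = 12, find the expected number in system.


rho = 5/12 = 0.4167
L = rho/(1-rho)
= 0.4167/0.5833
= 0.7143

0.7143


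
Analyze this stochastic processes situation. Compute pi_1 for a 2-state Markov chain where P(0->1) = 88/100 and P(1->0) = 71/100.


Stationary distribution: pi_0 = p10/(p01+p10), pi_1 = p01/(p01+p10)
p01 = 0.8800, p10 = 0.7100
pi_1 = 0.5535

0.5535


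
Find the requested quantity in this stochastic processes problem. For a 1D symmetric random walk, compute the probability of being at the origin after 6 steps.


P(S(6) = 0) = C(6,3) / 4^3
= 20 / 64
= 0.3125

0.3125


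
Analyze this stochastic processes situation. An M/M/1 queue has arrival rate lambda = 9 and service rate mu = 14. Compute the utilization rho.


rho = lambda/mu
= 9/14
= 0.6429

0.6429


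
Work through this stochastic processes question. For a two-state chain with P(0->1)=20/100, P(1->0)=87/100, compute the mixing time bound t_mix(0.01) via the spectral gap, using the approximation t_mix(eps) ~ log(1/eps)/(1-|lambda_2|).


lambda_2 = |1 - p01 - p10| = |1 - 0.2000 - 0.8700| = 0.0700
t_mix ~ log(1/eps)/(1 - |lambda_2|)
= log(100)/(1 - 0.0700) = 4.6052/0.9300
= 4.9518

4.9518


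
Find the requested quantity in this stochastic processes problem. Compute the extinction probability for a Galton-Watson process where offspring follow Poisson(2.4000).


Since mu = 2.4000 > 1, extinction prob q < 1.
Solve s = exp(mu*(s-1)) iteratively.
q = 0.1214

0.1214


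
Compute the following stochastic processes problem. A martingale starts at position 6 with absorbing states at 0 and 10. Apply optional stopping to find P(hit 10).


By optional stopping theorem: E(M at tau) = M(0) = 6
P(hit 10)*10 + P(hit 0)*0 = 6
P(hit 10) = (6 - 0)/(10 - 0) = 3/5 = 0.6000

0.6000


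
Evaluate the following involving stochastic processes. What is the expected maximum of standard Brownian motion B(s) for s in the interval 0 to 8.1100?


E(max B(s)) = sqrt(2t/pi)
= sqrt(2*8.1100/pi)
= sqrt(5.1630)
= 2.2722

2.2722


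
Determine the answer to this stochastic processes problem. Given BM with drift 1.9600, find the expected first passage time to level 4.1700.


Expected first passage time = a/mu
= 4.1700/1.9600
= 2.1276

2.1276


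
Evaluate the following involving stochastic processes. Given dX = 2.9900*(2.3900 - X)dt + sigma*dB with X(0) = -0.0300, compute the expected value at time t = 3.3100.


E[X(t)] = mu + (X(0) - mu)*exp(-theta*t)
= 2.3900 + (-0.0300 - 2.3900)*exp(-2.9900*3.3100)
= 2.3900 + -2.4200 * 5.0330e-05
= 2.3899

2.3899


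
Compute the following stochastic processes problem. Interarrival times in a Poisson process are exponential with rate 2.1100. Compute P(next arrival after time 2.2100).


P(X > t) = exp(-lambda * t)
= exp(-2.1100 * 2.2100)
= exp(-4.6631) = 0.0094

0.0094


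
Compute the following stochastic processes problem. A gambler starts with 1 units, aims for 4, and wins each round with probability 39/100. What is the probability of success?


Gambler's ruin formula:
r = q/p = 0.6100/0.3900 = 1.5641
P(win) = (1 - r^i)/(1 - r^N)
= (1 - 1.5641^1)/(1 - 1.5641^4)
= 0.1132

0.1132


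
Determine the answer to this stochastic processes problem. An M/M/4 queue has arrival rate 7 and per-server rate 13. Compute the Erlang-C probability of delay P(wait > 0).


a = lambda/mu = 0.5385
rho = a/c = 0.1346
Erlang-C formula applied:
C(c,a) = 0.0024

0.0024


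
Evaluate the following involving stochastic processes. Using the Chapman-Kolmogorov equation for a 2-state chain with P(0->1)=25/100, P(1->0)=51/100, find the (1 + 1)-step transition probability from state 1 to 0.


P^2 = P^1 * P^1
Computing via matrix multiplication of the transition matrix.
Entry (1,0) of P^2 = 0.6324

0.6324


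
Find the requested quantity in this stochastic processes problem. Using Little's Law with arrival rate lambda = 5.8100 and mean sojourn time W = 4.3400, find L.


Little's Law: L = lambda * W
= 5.8100 * 4.3400
= 25.2154

25.2154


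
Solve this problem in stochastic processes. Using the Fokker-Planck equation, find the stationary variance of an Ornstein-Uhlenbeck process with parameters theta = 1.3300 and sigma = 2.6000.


Stationary variance = sigma^2 / (2*theta)
= 2.6000^2 / (2*1.3300)
= 6.7600 / 2.6600
= 2.5414

2.5414


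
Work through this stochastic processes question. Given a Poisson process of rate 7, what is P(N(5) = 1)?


P(N(t)=k) = (lambda*t)^k * exp(-lambda*t) / k!
lambda*t = 35
= 35^1 * exp(-35) / 1!
= 35 * 6.3051e-16 / 1
= 2.2068e-14

2.2068e-14


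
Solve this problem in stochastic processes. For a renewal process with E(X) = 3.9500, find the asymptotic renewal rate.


Long-run renewal rate = 1/E(X)
= 1/3.9500
= 0.2532

0.2532


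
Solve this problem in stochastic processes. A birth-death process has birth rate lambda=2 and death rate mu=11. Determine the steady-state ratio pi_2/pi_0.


For birth-death process, pi_n/pi_0 = (lambda/mu)^n
= (2/11)^2
= 0.0331

0.0331


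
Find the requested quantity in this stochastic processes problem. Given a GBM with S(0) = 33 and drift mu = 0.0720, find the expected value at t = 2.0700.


E[S(t)] = S(0) * exp(mu * t)
= 33 * exp(0.0720 * 2.0700)
= 33 * 1.1607
= 38.3037

38.3037


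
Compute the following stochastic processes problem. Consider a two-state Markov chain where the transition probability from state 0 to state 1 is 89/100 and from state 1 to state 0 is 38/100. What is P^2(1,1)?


Computing P^2 by matrix multiplication.
P = [[0.1100, 0.8900], [0.3800, 0.6200]]
After raising P to the power 2:
P^2(1,1) = 0.7226

0.7226


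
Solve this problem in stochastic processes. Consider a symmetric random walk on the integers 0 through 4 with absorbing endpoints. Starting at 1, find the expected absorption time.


For symmetric RW on 0,...,N with absorbing barriers, E(i) = i*(N-i)
E(1) = 1 * 3 = 3

3


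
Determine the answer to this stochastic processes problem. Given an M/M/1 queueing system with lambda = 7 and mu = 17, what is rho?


rho = lambda/mu
= 7/17
= 0.4118

0.4118


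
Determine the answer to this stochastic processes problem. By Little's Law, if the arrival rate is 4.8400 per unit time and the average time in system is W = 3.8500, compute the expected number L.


Little's Law: L = lambda * W
= 4.8400 * 3.8500
= 18.6340

18.6340


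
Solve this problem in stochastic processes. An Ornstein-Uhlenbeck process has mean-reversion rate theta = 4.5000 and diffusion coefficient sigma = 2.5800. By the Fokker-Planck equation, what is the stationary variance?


Stationary variance = sigma^2 / (2*theta)
= 2.5800^2 / (2*4.5000)
= 6.6564 / 9.0000
= 0.7396

0.7396


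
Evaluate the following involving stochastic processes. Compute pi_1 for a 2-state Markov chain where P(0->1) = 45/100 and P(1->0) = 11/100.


Stationary distribution: pi_0 = p10/(p01+p10), pi_1 = p01/(p01+p10)
p01 = 0.4500, p10 = 0.1100
pi_1 = 0.8036

0.8036


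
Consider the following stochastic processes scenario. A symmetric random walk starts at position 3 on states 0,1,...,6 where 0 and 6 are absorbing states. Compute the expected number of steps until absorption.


For symmetric RW on 0,...,N with absorbing barriers, E(i) = i*(N-i)
E(3) = 3 * 3 = 9

9


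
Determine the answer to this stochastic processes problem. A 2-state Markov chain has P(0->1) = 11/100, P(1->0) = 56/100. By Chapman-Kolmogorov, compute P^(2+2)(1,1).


P^4 = P^2 * P^2
Computing via matrix multiplication of the transition matrix.
Entry (1,1) of P^4 = 0.1741

0.1741


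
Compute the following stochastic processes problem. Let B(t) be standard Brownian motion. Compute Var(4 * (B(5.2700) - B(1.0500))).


Var(alpha*(B(t)-B(s))) = alpha^2 * (t-s)
= 4^2 * (5.2700 - 1.0500)
= 16 * 4.2200
= 67.5200

67.5200


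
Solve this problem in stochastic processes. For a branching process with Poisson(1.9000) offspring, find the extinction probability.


Since mu = 1.9000 > 1, extinction prob q < 1.
Solve s = exp(mu*(s-1)) iteratively.
q = 0.2328

0.2328


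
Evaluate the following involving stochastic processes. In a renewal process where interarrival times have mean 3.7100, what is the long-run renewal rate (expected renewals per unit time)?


Long-run renewal rate = 1/E(X)
= 1/3.7100
= 0.2695

0.2695


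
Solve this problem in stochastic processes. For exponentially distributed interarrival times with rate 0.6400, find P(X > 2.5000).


P(X > t) = exp(-lambda * t)
= exp(-0.6400 * 2.5000)
= exp(-1.6000) = 0.2019

0.2019


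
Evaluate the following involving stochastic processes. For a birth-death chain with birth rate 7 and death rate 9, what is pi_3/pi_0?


For birth-death process, pi_n/pi_0 = (lambda/mu)^n
= (7/9)^3
= 0.4705

0.4705


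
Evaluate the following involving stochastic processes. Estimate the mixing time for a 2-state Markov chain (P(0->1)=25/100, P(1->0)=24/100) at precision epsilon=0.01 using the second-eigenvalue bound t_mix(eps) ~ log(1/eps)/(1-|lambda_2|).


lambda_2 = |1 - p01 - p10| = |1 - 0.2500 - 0.2400| = 0.5100
t_mix ~ log(1/eps)/(1 - |lambda_2|)
= log(100)/(1 - 0.5100) = 4.6052/0.4900
= 9.3983

9.3983


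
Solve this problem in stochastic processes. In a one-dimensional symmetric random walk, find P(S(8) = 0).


P(S(8) = 0) = C(8,4) / 4^4
= 70 / 256
= 0.2734

0.2734


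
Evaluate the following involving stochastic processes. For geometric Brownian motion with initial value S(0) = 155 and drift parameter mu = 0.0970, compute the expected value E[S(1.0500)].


E[S(t)] = S(0) * exp(mu * t)
= 155 * exp(0.0970 * 1.0500)
= 155 * 1.1072
= 171.6187

171.6187


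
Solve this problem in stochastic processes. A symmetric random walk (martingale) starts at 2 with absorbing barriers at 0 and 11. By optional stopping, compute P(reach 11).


By optional stopping theorem: E(M at tau) = M(0) = 2
P(hit 11)*11 + P(hit 0)*0 = 2
P(hit 11) = (2 - 0)/(11 - 0) = 2/11 = 0.1818

0.1818


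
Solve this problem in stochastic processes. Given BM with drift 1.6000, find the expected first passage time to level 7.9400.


Expected first passage time = a/mu
= 7.9400/1.6000
= 4.9625

4.9625


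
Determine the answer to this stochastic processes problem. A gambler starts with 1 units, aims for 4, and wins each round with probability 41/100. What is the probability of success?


Gambler's ruin formula:
r = q/p = 0.5900/0.4100 = 1.4390
P(win) = (1 - r^i)/(1 - r^N)
= (1 - 1.4390^1)/(1 - 1.4390^4)
= 0.1335

0.1335


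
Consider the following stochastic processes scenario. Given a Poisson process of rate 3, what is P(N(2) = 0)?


P(N(t)=k) = (lambda*t)^k * exp(-lambda*t) / k!
lambda*t = 6
= 6^0 * exp(-6) / 0!
= 1 * 0.0025 / 1
= 0.0025

0.0025


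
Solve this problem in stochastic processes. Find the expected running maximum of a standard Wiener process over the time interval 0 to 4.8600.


E(max B(s)) = sqrt(2t/pi)
= sqrt(2*4.8600/pi)
= sqrt(3.0940)
= 1.7590

1.7590


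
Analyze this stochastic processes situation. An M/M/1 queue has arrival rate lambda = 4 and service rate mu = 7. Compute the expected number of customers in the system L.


rho = 4/7 = 0.5714
L = rho/(1-rho)
= 0.5714/0.4286
= 1.3333

1.3333


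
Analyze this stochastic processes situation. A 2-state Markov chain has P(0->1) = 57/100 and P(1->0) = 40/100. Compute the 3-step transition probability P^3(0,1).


Computing P^3 by matrix multiplication.
P = [[0.4300, 0.5700], [0.4000, 0.6000]]
After raising P to the power 3:
P^3(0,1) = 0.5876

0.5876


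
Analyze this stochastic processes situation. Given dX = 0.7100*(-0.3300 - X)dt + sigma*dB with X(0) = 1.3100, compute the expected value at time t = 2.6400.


E[X(t)] = mu + (X(0) - mu)*exp(-theta*t)
= -0.3300 + (1.3100 - -0.3300)*exp(-0.7100*2.6400)
= -0.3300 + 1.6400 * 0.1534
= -0.0783

-0.0783


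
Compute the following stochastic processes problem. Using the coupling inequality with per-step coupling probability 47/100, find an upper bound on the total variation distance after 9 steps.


TV distance bound <= (1-delta)^n
= (1 - 0.4700)^9
= 0.5300^9
= 0.0033

0.0033


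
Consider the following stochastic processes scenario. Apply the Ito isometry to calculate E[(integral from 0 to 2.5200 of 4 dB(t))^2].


By Ito isometry: E[(int f dB)^2] = int f^2 dt
= 4^2 * 2.5200
= 16 * 2.5200 = 40.3200

40.3200


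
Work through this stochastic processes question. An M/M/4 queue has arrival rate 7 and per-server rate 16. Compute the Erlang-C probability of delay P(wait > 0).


a = lambda/mu = 0.4375
rho = a/c = 0.1094
Erlang-C formula applied:
C(c,a) = 0.0011

0.0011


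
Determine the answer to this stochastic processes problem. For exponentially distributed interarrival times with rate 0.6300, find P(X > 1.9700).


P(X > t) = exp(-lambda * t)
= exp(-0.6300 * 1.9700)
= exp(-1.2411) = 0.2891

0.2891


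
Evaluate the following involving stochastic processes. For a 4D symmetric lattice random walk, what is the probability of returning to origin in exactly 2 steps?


P(return in 2 steps) = P(reverse first step) = 1/(2d)
= 1/8
= 0.1250

0.1250


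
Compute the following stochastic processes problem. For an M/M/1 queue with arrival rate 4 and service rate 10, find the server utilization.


rho = lambda/mu
= 4/10
= 0.4000

0.4000


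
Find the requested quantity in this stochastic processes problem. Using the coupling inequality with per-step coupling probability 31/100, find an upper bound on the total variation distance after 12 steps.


TV distance bound <= (1-delta)^n
= (1 - 0.3100)^12
= 0.6900^12
= 0.0116

0.0116


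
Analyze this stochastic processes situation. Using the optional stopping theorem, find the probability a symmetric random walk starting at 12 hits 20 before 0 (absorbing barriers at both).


By optional stopping theorem: E(M at tau) = M(0) = 12
P(hit 20)*20 + P(hit 0)*0 = 12
P(hit 20) = (12 - 0)/(20 - 0) = 3/5 = 0.6000

0.6000


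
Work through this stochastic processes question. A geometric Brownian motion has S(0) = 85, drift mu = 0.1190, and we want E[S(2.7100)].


E[S(t)] = S(0) * exp(mu * t)
= 85 * exp(0.1190 * 2.7100)
= 85 * 1.3806
= 117.3477

117.3477


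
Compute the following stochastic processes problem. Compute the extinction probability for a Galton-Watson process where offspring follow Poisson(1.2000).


Since mu = 1.2000 > 1, extinction prob q < 1.
Solve s = exp(mu*(s-1)) iteratively.
q = 0.6863

0.6863


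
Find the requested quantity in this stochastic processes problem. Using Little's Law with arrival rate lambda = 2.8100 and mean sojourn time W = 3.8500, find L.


Little's Law: L = lambda * W
= 2.8100 * 3.8500
= 10.8185

10.8185


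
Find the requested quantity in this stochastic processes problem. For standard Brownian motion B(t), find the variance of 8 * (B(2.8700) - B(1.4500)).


Var(alpha*(B(t)-B(s))) = alpha^2 * (t-s)
= 8^2 * (2.8700 - 1.4500)
= 64 * 1.4200
= 90.8800

90.8800


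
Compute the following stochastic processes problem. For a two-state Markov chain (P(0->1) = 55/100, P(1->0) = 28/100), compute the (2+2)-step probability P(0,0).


P^4 = P^2 * P^2
Computing via matrix multiplication of the transition matrix.
Entry (0,0) of P^4 = 0.3379

0.3379


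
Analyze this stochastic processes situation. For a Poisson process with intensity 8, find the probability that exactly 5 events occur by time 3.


P(N(t)=k) = (lambda*t)^k * exp(-lambda*t) / k!
lambda*t = 24
= 24^5 * exp(-24) / 5!
= 7962624 * 3.7751e-11 / 120
= 2.5050e-06

2.5050e-06


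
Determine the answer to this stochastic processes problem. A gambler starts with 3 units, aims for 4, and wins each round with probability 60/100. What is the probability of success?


Gambler's ruin formula:
r = q/p = 0.4000/0.6000 = 0.6667
P(win) = (1 - r^i)/(1 - r^N)
= (1 - 0.6667^3)/(1 - 0.6667^4)
= 0.8769

0.8769


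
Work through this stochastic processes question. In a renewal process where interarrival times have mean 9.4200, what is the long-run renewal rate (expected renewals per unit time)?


Long-run renewal rate = 1/E(X)
= 1/9.4200
= 0.1062

0.1062


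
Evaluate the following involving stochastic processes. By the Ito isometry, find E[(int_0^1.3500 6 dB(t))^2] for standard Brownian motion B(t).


By Ito isometry: E[(int f dB)^2] = int f^2 dt
= 6^2 * 1.3500
= 36 * 1.3500 = 48.6000

48.6000


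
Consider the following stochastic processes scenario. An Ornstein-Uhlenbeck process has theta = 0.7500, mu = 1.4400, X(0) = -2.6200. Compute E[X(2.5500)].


E[X(t)] = mu + (X(0) - mu)*exp(-theta*t)
= 1.4400 + (-2.6200 - 1.4400)*exp(-0.7500*2.5500)
= 1.4400 + -4.0600 * 0.1477
= 0.8403

0.8403


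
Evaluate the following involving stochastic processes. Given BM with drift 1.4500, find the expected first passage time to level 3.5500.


Expected first passage time = a/mu
= 3.5500/1.4500
= 2.4483

2.4483


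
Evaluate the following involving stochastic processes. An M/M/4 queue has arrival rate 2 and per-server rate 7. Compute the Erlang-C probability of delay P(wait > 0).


a = lambda/mu = 0.2857
rho = a/c = 0.0714
Erlang-C formula applied:
C(c,a) = 2.2471e-04

2.2471e-04


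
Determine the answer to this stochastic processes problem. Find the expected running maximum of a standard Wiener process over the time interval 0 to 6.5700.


E(max B(s)) = sqrt(2t/pi)
= sqrt(2*6.5700/pi)
= sqrt(4.1826)
= 2.0451

2.0451


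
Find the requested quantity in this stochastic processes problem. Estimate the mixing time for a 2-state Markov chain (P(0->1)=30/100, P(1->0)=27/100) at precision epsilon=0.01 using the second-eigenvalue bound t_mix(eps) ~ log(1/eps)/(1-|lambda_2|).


lambda_2 = |1 - p01 - p10| = |1 - 0.3000 - 0.2700| = 0.4300
t_mix ~ log(1/eps)/(1 - |lambda_2|)
= log(100)/(1 - 0.4300) = 4.6052/0.5700
= 8.0792

8.0792


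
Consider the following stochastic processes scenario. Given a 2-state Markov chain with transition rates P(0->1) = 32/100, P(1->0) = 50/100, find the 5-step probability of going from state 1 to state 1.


Computing P^5 by matrix multiplication.
P = [[0.6800, 0.3200], [0.5000, 0.5000]]
After raising P to the power 5:
P^5(1,1) = 0.3904

0.3904


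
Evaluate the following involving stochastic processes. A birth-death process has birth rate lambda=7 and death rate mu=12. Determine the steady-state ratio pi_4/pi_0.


For birth-death process, pi_n/pi_0 = (lambda/mu)^n
= (7/12)^4
= 0.1158

0.1158


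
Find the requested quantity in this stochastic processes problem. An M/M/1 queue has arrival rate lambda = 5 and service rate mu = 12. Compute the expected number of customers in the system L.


rho = 5/12 = 0.4167
L = rho/(1-rho)
= 0.4167/0.5833
= 0.7143

0.7143


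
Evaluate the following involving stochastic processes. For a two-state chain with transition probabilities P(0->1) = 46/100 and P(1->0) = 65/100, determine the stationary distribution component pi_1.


Stationary distribution: pi_0 = p10/(p01+p10), pi_1 = p01/(p01+p10)
p01 = 0.4600, p10 = 0.6500
pi_1 = 0.4144

0.4144


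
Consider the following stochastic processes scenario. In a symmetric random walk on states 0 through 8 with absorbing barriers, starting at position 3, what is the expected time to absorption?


For symmetric RW on 0,...,N with absorbing barriers, E(i) = i*(N-i)
E(3) = 3 * 5 = 15

15


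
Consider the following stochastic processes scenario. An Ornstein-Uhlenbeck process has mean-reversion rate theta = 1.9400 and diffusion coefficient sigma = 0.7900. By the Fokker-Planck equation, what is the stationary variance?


Stationary variance = sigma^2 / (2*theta)
= 0.7900^2 / (2*1.9400)
= 0.6241 / 3.8800
= 0.1609

0.1609


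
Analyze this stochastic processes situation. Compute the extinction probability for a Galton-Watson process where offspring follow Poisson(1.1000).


Since mu = 1.1000 > 1, extinction prob q < 1.
Solve s = exp(mu*(s-1)) iteratively.
q = 0.8239

0.8239


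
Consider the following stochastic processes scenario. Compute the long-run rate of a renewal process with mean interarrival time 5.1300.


Long-run renewal rate = 1/E(X)
= 1/5.1300
= 0.1949

0.1949


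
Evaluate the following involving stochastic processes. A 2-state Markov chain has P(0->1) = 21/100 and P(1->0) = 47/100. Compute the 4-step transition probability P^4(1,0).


Computing P^4 by matrix multiplication.
P = [[0.7900, 0.2100], [0.4700, 0.5300]]
After raising P to the power 4:
P^4(1,0) = 0.6839

0.6839


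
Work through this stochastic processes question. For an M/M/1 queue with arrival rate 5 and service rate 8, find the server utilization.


rho = lambda/mu
= 5/8
= 0.6250

0.6250


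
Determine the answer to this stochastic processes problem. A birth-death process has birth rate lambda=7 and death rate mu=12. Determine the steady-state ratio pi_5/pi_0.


For birth-death process, pi_n/pi_0 = (lambda/mu)^n
= (7/12)^5
= 0.0675

0.0675


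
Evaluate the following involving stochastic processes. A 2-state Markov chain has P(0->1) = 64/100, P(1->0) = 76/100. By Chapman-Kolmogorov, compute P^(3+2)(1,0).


P^5 = P^3 * P^2
Computing via matrix multiplication of the transition matrix.
Entry (1,0) of P^5 = 0.5484

0.5484


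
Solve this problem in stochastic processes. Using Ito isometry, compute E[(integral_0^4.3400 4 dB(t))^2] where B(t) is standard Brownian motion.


By Ito isometry: E[(int f dB)^2] = int f^2 dt
= 4^2 * 4.3400
= 16 * 4.3400 = 69.4400

69.4400


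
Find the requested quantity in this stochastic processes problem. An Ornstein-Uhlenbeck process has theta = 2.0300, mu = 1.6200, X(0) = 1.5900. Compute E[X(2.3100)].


E[X(t)] = mu + (X(0) - mu)*exp(-theta*t)
= 1.6200 + (1.5900 - 1.6200)*exp(-2.0300*2.3100)
= 1.6200 + -0.0300 * 0.0092
= 1.6197

1.6197


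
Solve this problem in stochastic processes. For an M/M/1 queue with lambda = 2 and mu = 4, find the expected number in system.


rho = 2/4 = 0.5000
L = rho/(1-rho)
= 0.5000/0.5000
= 1.0000

1.0000


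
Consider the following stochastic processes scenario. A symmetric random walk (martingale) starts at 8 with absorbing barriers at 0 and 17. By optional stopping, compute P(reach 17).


By optional stopping theorem: E(M at tau) = M(0) = 8
P(hit 17)*17 + P(hit 0)*0 = 8
P(hit 17) = (8 - 0)/(17 - 0) = 8/17 = 0.4706

0.4706


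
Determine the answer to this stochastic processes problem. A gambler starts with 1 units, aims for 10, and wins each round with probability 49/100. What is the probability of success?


Gambler's ruin formula:
r = q/p = 0.5100/0.4900 = 1.0408
P(win) = (1 - r^i)/(1 - r^N)
= (1 - 1.0408^1)/(1 - 1.0408^10)
= 0.0830

0.0830


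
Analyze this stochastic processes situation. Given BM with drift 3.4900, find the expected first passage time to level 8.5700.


Expected first passage time = a/mu
= 8.5700/3.4900
= 2.4556

2.4556


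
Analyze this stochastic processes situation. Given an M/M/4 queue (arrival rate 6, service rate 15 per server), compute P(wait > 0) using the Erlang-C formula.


a = lambda/mu = 0.4000
rho = a/c = 0.1000
Erlang-C formula applied:
C(c,a) = 7.9444e-04

7.9444e-04


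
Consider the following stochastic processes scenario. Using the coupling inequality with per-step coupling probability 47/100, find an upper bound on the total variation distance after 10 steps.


TV distance bound <= (1-delta)^n
= (1 - 0.4700)^10
= 0.5300^10
= 0.0017

0.0017


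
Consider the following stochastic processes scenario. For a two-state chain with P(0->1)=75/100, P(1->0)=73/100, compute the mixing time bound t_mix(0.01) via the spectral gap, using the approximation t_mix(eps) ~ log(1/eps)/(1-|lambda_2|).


lambda_2 = |1 - p01 - p10| = |1 - 0.7500 - 0.7300| = 0.4800
t_mix ~ log(1/eps)/(1 - |lambda_2|)
= log(100)/(1 - 0.4800) = 4.6052/0.5200
= 8.8561

8.8561


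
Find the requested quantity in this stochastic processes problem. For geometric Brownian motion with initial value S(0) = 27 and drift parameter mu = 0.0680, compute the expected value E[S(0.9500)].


E[S(t)] = S(0) * exp(mu * t)
= 27 * exp(0.0680 * 0.9500)
= 27 * 1.0667
= 28.8018

28.8018


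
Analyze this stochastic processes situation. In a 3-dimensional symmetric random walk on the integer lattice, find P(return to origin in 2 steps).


P(return in 2 steps) = P(reverse first step) = 1/(2d)
= 1/6
= 0.1667

0.1667


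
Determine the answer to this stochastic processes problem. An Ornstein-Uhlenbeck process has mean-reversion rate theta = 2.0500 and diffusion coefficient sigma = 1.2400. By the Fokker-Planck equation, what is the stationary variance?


Stationary variance = sigma^2 / (2*theta)
= 1.2400^2 / (2*2.0500)
= 1.5376 / 4.1000
= 0.3750

0.3750


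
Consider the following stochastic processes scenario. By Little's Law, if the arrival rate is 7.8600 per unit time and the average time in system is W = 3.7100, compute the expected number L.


Little's Law: L = lambda * W
= 7.8600 * 3.7100
= 29.1606

29.1606


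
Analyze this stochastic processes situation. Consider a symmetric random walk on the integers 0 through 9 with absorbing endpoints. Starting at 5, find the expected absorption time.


For symmetric RW on 0,...,N with absorbing barriers, E(i) = i*(N-i)
E(5) = 5 * 4 = 20

20


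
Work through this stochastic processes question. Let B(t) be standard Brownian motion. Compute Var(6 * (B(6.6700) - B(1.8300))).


Var(alpha*(B(t)-B(s))) = alpha^2 * (t-s)
= 6^2 * (6.6700 - 1.8300)
= 36 * 4.8400
= 174.2400

174.2400


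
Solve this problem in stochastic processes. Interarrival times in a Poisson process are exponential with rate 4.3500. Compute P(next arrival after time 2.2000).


P(X > t) = exp(-lambda * t)
= exp(-4.3500 * 2.2000)
= exp(-9.5700) = 6.9791e-05

6.9791e-05


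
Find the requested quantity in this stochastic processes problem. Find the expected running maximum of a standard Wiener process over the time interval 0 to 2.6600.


E(max B(s)) = sqrt(2t/pi)
= sqrt(2*2.6600/pi)
= sqrt(1.6934)
= 1.3013

1.3013


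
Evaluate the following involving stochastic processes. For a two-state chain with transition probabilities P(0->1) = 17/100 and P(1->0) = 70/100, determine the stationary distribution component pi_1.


Stationary distribution: pi_0 = p10/(p01+p10), pi_1 = p01/(p01+p10)
p01 = 0.1700, p10 = 0.7000
pi_1 = 0.1954

0.1954


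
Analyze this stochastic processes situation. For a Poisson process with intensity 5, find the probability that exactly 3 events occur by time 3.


P(N(t)=k) = (lambda*t)^k * exp(-lambda*t) / k!
lambda*t = 15
= 15^3 * exp(-15) / 3!
= 3375 * 3.0590e-07 / 6
= 1.7207e-04

1.7207e-04


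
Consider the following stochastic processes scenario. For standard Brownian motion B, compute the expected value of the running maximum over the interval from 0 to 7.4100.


E(max B(s)) = sqrt(2t/pi)
= sqrt(2*7.4100/pi)
= sqrt(4.7174)
= 2.1719

2.1719


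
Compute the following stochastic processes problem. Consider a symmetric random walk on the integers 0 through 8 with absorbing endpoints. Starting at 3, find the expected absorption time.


For symmetric RW on 0,...,N with absorbing barriers, E(i) = i*(N-i)
E(3) = 3 * 5 = 15

15


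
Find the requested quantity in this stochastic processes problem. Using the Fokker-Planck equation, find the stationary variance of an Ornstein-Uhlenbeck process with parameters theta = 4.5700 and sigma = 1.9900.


Stationary variance = sigma^2 / (2*theta)
= 1.9900^2 / (2*4.5700)
= 3.9601 / 9.1400
= 0.4333

0.4333


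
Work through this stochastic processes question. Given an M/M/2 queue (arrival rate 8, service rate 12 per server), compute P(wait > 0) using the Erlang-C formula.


a = lambda/mu = 0.6667
rho = a/c = 0.3333
Erlang-C formula applied:
C(c,a) = 0.1667

0.1667


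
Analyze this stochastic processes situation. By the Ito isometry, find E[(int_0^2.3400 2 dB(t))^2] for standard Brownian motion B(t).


By Ito isometry: E[(int f dB)^2] = int f^2 dt
= 2^2 * 2.3400
= 4 * 2.3400 = 9.3600

9.3600


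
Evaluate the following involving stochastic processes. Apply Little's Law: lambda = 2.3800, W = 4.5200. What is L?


Little's Law: L = lambda * W
= 2.3800 * 4.5200
= 10.7576

10.7576


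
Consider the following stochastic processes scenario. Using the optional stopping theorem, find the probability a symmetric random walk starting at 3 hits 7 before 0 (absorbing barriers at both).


By optional stopping theorem: E(M at tau) = M(0) = 3
P(hit 7)*7 + P(hit 0)*0 = 3
P(hit 7) = (3 - 0)/(7 - 0) = 3/7 = 0.4286

0.4286


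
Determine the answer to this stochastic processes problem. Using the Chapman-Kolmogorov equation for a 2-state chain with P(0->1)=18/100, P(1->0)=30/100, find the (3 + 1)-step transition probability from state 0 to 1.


P^4 = P^3 * P^1
Computing via matrix multiplication of the transition matrix.
Entry (0,1) of P^4 = 0.3476

0.3476


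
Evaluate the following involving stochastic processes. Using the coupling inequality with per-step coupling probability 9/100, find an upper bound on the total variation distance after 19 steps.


TV distance bound <= (1-delta)^n
= (1 - 0.0900)^19
= 0.9100^19
= 0.1666

0.1666


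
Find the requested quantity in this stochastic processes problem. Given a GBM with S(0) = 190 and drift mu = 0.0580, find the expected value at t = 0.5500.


E[S(t)] = S(0) * exp(mu * t)
= 190 * exp(0.0580 * 0.5500)
= 190 * 1.0324
= 196.1587

196.1587


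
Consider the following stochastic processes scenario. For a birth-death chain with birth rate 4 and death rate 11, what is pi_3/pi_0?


For birth-death process, pi_n/pi_0 = (lambda/mu)^n
= (4/11)^3
= 0.0481

0.0481


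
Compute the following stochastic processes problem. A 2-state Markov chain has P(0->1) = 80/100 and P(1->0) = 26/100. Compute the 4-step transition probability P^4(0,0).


Computing P^4 by matrix multiplication.
P = [[0.2000, 0.8000], [0.2600, 0.7400]]
After raising P to the power 4:
P^4(0,0) = 0.2453

0.2453


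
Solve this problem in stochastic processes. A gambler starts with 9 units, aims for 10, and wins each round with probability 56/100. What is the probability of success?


Gambler's ruin formula:
r = q/p = 0.4400/0.5600 = 0.7857
P(win) = (1 - r^i)/(1 - r^N)
= (1 - 0.7857^9)/(1 - 0.7857^10)
= 0.9731

0.9731


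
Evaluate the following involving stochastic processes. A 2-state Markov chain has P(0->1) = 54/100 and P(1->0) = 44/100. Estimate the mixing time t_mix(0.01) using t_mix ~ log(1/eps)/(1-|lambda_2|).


lambda_2 = |1 - p01 - p10| = |1 - 0.5400 - 0.4400| = 0.0200
t_mix ~ log(1/eps)/(1 - |lambda_2|)
= log(100)/(1 - 0.0200) = 4.6052/0.9800
= 4.6992

4.6992


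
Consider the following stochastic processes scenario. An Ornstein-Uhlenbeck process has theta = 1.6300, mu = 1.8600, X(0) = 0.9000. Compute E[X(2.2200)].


E[X(t)] = mu + (X(0) - mu)*exp(-theta*t)
= 1.8600 + (0.9000 - 1.8600)*exp(-1.6300*2.2200)
= 1.8600 + -0.9600 * 0.0268
= 1.8343

1.8343


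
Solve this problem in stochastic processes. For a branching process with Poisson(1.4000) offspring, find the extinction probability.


Since mu = 1.4000 > 1, extinction prob q < 1.
Solve s = exp(mu*(s-1)) iteratively.
q = 0.4890

0.4890


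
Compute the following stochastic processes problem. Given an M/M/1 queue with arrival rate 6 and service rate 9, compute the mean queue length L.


rho = 6/9 = 0.6667
L = rho/(1-rho)
= 0.6667/0.3333
= 2.0000

2.0000


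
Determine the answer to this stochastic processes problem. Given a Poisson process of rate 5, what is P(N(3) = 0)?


P(N(t)=k) = (lambda*t)^k * exp(-lambda*t) / k!
lambda*t = 15
= 15^0 * exp(-15) / 0!
= 1 * 3.0590e-07 / 1
= 3.0590e-07

3.0590e-07


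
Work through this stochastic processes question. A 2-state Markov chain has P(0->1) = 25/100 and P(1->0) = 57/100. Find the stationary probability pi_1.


Stationary distribution: pi_0 = p10/(p01+p10), pi_1 = p01/(p01+p10)
p01 = 0.2500, p10 = 0.5700
pi_1 = 0.3049

0.3049


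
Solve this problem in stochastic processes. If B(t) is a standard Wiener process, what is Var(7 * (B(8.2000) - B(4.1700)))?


Var(alpha*(B(t)-B(s))) = alpha^2 * (t-s)
= 7^2 * (8.2000 - 4.1700)
= 49 * 4.0300
= 197.4700

197.4700


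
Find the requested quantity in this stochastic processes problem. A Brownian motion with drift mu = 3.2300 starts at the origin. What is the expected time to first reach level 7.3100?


Expected first passage time = a/mu
= 7.3100/3.2300
= 2.2632

2.2632


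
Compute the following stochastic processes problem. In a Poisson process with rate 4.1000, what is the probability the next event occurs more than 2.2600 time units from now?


P(X > t) = exp(-lambda * t)
= exp(-4.1000 * 2.2600)
= exp(-9.2660) = 9.4586e-05

9.4586e-05


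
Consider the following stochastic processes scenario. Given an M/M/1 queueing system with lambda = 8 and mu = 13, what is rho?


rho = lambda/mu
= 8/13
= 0.6154

0.6154


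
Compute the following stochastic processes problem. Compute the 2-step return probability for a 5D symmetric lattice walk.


P(return in 2 steps) = P(reverse first step) = 1/(2d)
= 1/10
= 0.1000

0.1000


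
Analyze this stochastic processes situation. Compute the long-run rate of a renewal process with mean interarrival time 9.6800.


Long-run renewal rate = 1/E(X)
= 1/9.6800
= 0.1033

0.1033


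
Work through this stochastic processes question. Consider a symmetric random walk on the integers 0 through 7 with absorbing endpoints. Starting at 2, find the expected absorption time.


For symmetric RW on 0,...,N with absorbing barriers, E(i) = i*(N-i)
E(2) = 2 * 5 = 10

10


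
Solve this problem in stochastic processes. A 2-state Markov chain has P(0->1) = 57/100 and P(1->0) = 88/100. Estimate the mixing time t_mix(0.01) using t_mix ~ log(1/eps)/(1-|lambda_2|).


lambda_2 = |1 - p01 - p10| = |1 - 0.5700 - 0.8800| = 0.4500
t_mix ~ log(1/eps)/(1 - |lambda_2|)
= log(100)/(1 - 0.4500) = 4.6052/0.5500
= 8.3730

8.3730


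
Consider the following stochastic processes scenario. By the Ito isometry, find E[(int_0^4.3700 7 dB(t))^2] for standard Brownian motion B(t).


By Ito isometry: E[(int f dB)^2] = int f^2 dt
= 7^2 * 4.3700
= 49 * 4.3700 = 214.1300

214.1300


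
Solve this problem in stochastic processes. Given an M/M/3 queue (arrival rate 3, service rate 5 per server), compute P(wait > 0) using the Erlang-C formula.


a = lambda/mu = 0.6000
rho = a/c = 0.2000
Erlang-C formula applied:
C(c,a) = 0.0247

0.0247


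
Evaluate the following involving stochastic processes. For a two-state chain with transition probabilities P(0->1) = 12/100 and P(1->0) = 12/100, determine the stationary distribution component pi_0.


Stationary distribution: pi_0 = p10/(p01+p10), pi_1 = p01/(p01+p10)
p01 = 0.1200, p10 = 0.1200
pi_0 = 0.5000

0.5000


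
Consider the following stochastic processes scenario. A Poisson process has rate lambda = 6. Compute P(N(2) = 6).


P(N(t)=k) = (lambda*t)^k * exp(-lambda*t) / k!
lambda*t = 12
= 12^6 * exp(-12) / 6!
= 2985984 * 6.1442e-06 / 720
= 0.0255

0.0255


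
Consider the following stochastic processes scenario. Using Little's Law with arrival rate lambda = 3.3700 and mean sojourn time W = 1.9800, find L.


Little's Law: L = lambda * W
= 3.3700 * 1.9800
= 6.6726

6.6726


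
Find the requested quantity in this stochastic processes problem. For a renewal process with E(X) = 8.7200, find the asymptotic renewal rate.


Long-run renewal rate = 1/E(X)
= 1/8.7200
= 0.1147

0.1147


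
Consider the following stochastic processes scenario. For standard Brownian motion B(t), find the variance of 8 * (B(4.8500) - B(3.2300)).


Var(alpha*(B(t)-B(s))) = alpha^2 * (t-s)
= 8^2 * (4.8500 - 3.2300)
= 64 * 1.6200
= 103.6800

103.6800


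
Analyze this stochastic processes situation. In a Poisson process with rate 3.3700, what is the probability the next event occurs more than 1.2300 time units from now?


P(X > t) = exp(-lambda * t)
= exp(-3.3700 * 1.2300)
= exp(-4.1451) = 0.0158

0.0158


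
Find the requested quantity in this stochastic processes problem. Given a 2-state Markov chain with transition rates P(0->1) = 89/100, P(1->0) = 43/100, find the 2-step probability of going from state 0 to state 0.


Computing P^2 by matrix multiplication.
P = [[0.1100, 0.8900], [0.4300, 0.5700]]
After raising P to the power 2:
P^2(0,0) = 0.3948

0.3948


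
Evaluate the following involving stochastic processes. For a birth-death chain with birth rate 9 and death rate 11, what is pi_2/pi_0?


For birth-death process, pi_n/pi_0 = (lambda/mu)^n
= (9/11)^2
= 0.6694

0.6694


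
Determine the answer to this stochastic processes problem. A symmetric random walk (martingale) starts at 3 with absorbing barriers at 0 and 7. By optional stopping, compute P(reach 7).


By optional stopping theorem: E(M at tau) = M(0) = 3
P(hit 7)*7 + P(hit 0)*0 = 3
P(hit 7) = (3 - 0)/(7 - 0) = 3/7 = 0.4286

0.4286


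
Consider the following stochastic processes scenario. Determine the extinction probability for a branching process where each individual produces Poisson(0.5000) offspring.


Since mu = 0.5000 <= 1, extinction probability = 1.

1.0000


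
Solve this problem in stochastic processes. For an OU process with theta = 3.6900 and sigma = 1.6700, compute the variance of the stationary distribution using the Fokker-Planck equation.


Stationary variance = sigma^2 / (2*theta)
= 1.6700^2 / (2*3.6900)
= 2.7889 / 7.3800
= 0.3779

0.3779


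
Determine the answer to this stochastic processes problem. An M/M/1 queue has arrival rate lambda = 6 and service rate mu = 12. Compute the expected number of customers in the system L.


rho = 6/12 = 0.5000
L = rho/(1-rho)
= 0.5000/0.5000
= 1.0000

1.0000


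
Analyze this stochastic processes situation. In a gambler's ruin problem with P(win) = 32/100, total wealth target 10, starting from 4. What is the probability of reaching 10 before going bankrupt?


Gambler's ruin formula:
r = q/p = 0.6800/0.3200 = 2.1250
P(win) = (1 - r^i)/(1 - r^N)
= (1 - 2.1250^4)/(1 - 2.1250^10)
= 0.0103

0.0103


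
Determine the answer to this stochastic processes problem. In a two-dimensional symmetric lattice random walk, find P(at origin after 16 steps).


P = C(16,8)^2 / 4^16
= 12870^2 / 4294967296
= 165636900 / 4294967296
= 0.0386

0.0386


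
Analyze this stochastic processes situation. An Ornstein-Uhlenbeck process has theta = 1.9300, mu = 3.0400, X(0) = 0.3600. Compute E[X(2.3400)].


E[X(t)] = mu + (X(0) - mu)*exp(-theta*t)
= 3.0400 + (0.3600 - 3.0400)*exp(-1.9300*2.3400)
= 3.0400 + -2.6800 * 0.0109
= 3.0107

3.0107


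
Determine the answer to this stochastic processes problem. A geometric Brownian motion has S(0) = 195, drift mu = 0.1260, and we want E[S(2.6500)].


E[S(t)] = S(0) * exp(mu * t)
= 195 * exp(0.1260 * 2.6500)
= 195 * 1.3964
= 272.2987

272.2987


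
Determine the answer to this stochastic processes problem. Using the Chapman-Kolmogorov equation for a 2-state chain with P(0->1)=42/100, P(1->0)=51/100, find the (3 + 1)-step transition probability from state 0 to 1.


P^4 = P^3 * P^1
Computing via matrix multiplication of the transition matrix.
Entry (0,1) of P^4 = 0.4516

0.4516
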